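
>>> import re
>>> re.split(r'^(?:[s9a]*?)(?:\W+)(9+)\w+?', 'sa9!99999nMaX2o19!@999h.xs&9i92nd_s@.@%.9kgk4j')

['', '99999', 'MaX2o19!@999h.xs&9i92nd_s@.@%.9kgk4j']

Pattern: anchored at the start of the string; then zero or more of one of [s9a] (lazy) (non-capturing group); then one or more of a non-word character (non-capturing group); then one or more of a literal '9' (captured); then one or more of a word character (lazy).
Because the quantifier is non-greedy, it stops expanding at the earliest point where the rest of the pattern can succeed.
Matches to split on: at [0:10] → 'sa9!99999n'.
Because the pattern has a capturing group, `split` also inserts each captured text between the pieces.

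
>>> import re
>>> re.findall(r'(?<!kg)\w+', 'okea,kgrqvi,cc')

['okea', 'kgrqvi', 'cc']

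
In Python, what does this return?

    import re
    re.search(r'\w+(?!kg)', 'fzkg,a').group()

A negative assertion filters positions out without eating any characters.
`re.search` scans for the first position where the pattern succeeds.
The match spans [0:4] → 'fzkg'.

'fzkg'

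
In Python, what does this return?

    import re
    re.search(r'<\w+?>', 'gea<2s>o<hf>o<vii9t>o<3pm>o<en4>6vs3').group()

Unlike `match`, `search` isn't anchored — it looks for the pattern anywhere in the string.
The match spans [3:7] → '<2s>'.

'<2s>'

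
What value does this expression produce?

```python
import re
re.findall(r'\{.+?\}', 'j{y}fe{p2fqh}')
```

['{y}', '{p2fqh}']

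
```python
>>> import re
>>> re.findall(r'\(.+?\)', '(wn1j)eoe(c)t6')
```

['(wn1j)', '(c)']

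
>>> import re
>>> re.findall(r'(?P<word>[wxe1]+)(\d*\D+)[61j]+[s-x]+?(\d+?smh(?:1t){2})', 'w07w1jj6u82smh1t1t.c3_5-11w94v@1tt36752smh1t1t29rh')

This matches one or more of one of [wxe1] (captured as 'word'); then zero or more of a digit, then one or more of a non-digit (captured); then one or more of one of [61j], then one or more of a character in [s-x] (lazy); then one or more of a digit (lazy), then the literal 'smh', then the literal '1t' repeated 2 times (captured).
Matches: at [0:18] match 'w07w1jj6u82smh1t1t', groups = ('w', '07w', '82smh1t1t'); at [24:46] match '11w94v@1tt36752smh1t1t', groups = ('11w', '94v@', '36752smh1t1t').
3 groups means each result is a tuple of 3 captured strings — 2 here.

[('w', '07w', '82smh1t1t'), ('11w', '94v@', '36752smh1t1t')]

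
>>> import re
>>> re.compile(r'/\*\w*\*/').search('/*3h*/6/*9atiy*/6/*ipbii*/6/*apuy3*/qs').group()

Unlike `match`, `search` isn't anchored — it looks for the pattern anywhere in the string.
The match spans [0:6] → '/*3h*/'.

'/*3h*/'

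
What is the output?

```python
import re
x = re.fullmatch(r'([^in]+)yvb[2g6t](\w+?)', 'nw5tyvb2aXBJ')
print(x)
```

Pattern: one or more of any character except [in] (captured); then the literal 'yvb', then one of [2g6t]; then one or more of a word character (lazy) (captured).
`re.fullmatch` is like wrapping the pattern in `^…$` (in single-line mode).
Here there's no way to consume every character, so the call returns None.

None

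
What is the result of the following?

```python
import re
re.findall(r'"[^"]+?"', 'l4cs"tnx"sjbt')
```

['"tnx"']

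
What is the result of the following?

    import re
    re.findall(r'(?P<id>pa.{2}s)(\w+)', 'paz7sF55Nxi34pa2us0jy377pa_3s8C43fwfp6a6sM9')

[('paz7s', 'F55Nxi34pa2us0jy377pa_3s8C43fwfp6a6sM9')]

This matches the literal 'pa', then exactly 2 of any character, then a literal 's' (captured as 'id'); then one or more of a word character (captured).
Scanning left to right: at [0:43] match 'paz7sF55Nxi34pa2us0jy377pa_3s8C43fwfp6a6sM9', groups = ('paz7s', 'F55Nxi34pa2us0jy377pa_3s8C43fwfp6a6sM9').
`findall` packs the 2 group values into a tuple for every match.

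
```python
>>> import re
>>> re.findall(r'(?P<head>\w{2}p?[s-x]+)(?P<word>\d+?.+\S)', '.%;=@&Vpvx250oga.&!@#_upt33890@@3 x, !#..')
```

[('Vpvx', '250oga.&!@#_upt33890@@3 x, !#..')]

Pattern: exactly 2 of a word character, then optionally a literal 'p', then one or more of a character in [s-x] (captured as 'head'); then one or more of a digit (lazy), then one or more of any character, then a non-whitespace character (captured as 'word').
Scanning left to right: at [6:41] match 'Vpvx250oga.&!@#_upt33890@@3 x, !#..', groups = ('Vpvx', '250oga.&!@#_upt33890@@3 x, !#..').
`findall` packs the 2 group values into a tuple for every match.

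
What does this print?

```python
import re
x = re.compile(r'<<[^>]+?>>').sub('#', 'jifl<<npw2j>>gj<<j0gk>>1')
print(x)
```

jifl#gj#1

Matches: at [4:13] → '<<npw2j>>'; at [15:23] → '<<j0gk>>'.
Every occurrence is swapped for '#'.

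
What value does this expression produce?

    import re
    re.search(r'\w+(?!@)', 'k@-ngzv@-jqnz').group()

'ngz'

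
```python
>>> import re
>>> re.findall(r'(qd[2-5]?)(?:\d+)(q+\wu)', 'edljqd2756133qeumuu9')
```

2 groups means the one result is a tuple of 2 captured strings — 1 here.

[('qd2', 'qeu')]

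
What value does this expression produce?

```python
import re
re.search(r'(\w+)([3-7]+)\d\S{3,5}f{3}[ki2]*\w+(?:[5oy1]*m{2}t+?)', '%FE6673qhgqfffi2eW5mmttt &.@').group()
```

A non-greedy quantifier consumes as few characters as it can — just enough that the remainder of the pattern still matches from where it stops; whatever follows it matches normally.
The match spans [1:22] → 'FE6673qhgqfffi2eW5mmt'.

'FE6673qhgqfffi2eW5mmt'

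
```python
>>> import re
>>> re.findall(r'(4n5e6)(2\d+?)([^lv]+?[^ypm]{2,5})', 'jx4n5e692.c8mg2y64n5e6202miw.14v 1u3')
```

[('4n5e6', '20', '2miw.14')]

The `?` after the quantifier makes it lazy — it takes as little as possible before letting the rest of the pattern try.
3 groups means the one result is a tuple of 3 captured strings — 1 here.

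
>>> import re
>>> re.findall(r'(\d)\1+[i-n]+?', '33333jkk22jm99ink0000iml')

['3', '2', '9', '0']

After group 1 captures some text, `\1` only succeeds where that same text appears again.
With a single group, `findall` returns only what that group captured — 4 items.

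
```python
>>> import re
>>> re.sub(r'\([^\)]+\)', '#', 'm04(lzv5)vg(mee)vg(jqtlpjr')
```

'm04#vg#vg(jqtlpjr'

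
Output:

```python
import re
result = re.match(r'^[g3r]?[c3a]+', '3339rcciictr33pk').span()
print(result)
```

(0, 3)

`re.match` won't scan ahead — the pattern has to work from the very first character.
The match spans [0:3] → '333'.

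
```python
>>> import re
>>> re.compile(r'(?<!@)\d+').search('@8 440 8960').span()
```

(3, 6)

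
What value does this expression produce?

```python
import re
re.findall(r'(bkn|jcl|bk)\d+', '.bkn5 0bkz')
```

['bkn']

One capturing group, so `findall` returns just the captured substring from the one match — 1 in all.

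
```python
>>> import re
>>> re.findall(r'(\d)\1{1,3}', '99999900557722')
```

`\1` is not a pattern — it's the concrete string captured by group 1, re-applied verbatim.
Walking the string: at [0:4] match '9999', group 1 = '9'; at [4:6] match '99', group 1 = '9'; at [6:8] match '00', group 1 = '0'; at [8:10] match '55', group 1 = '5'; at [10:12] match '77', group 1 = '7'; ….
One capturing group, so `findall` returns just the captured substring from each match — 6 in all.

['9', '9', '0', '5', '7', '2']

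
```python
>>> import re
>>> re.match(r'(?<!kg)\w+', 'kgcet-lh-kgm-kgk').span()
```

The negative lookahead/lookbehind blocks any match where the forbidden context is present.
`match` is anchored at position 0; if the pattern doesn't fit there, it returns None.
The match spans [0:5] → 'kgcet'.

(0, 5)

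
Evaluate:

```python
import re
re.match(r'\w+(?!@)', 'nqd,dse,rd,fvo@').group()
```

Because the assertion is negative and zero-width, positions next to the forbidden text are skipped.
With `match`, the pattern is implicitly anchored at the beginning.
The match spans [0:3] → 'nqd'.

'nqd'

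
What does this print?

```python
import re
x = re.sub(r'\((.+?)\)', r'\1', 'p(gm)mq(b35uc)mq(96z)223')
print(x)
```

`\1` in the replacement pulls in group 1's text for each match.

pgmmqb35ucmq96z223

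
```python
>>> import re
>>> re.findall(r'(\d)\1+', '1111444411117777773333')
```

After group 1 captures some text, `\1` only succeeds where that same text appears again.
Scanning left to right: at [0:4] match '1111', group 1 = '1'; at [4:8] match '4444', group 1 = '4'; at [8:12] match '1111', group 1 = '1'; at [12:18] match '777777', group 1 = '7'; at [18:22] match '3333', group 1 = '3'.
One capturing group, so `findall` returns just the captured substring from each match — 5 in all.

['1', '4', '1', '7', '3']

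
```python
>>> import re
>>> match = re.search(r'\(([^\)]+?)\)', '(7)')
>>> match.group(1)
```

'7'

`re.search` tries every starting position until one works.
The match spans [0:3] → '(7)'.
Captured: group 1 = '7'.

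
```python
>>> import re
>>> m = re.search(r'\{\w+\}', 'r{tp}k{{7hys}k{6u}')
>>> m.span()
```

The match spans [1:5] → '{tp}'.

(1, 5)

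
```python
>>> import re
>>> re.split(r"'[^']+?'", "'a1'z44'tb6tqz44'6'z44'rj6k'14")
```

['', 'z44', '6', "rj6k'14"]

Matches to split on: at [0:4] → "'a1'"; at [7:17] → "'tb6tqz44'"; at [18:23] → "'z44'".
The string is cut at each match, leaving 4 pieces.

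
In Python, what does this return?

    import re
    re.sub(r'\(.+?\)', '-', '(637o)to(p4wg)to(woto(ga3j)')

'-to-to-'

A `+?`/`*?`/`{m,n}?` starts at its minimum and grows only as far as needed for what follows to match.
Matches: at [0:6] → '(637o)'; at [8:14] → '(p4wg)'; at [16:27] → '(woto(ga3j)'.
`sub` substitutes '-' at each match site.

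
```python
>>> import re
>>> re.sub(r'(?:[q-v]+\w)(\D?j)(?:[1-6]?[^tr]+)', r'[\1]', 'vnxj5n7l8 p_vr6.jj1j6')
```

This matches one or more of a character in [q-v], then a word character (non-capturing group); then optionally a non-digit, then a literal 'j' (captured); then optionally a character in [1-6], then one or more of any character except [tr] (non-capturing group).
Matches: at [0:13] → 'vnxj5n7l8 p_v'; at [13:21] → 'r6.jj1j6'.
Each match is replaced using the text its own group 1 captured.

'[xj][.j]'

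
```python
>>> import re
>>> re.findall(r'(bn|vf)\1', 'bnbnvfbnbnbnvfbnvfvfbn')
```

A backreference is literal: `\1` must see the identical characters the first group matched.
`findall` collects group 1 from each match (3 total).

['bn', 'bn', 'vf']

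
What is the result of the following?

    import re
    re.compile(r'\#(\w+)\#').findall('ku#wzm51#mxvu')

['wzm51']

`findall` collects group 1 from the one match (1 total).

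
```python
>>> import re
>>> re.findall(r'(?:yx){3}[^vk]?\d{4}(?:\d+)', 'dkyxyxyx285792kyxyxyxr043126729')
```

The pattern matches the literal 'yx' repeated 3 times, then optionally any character except [vk]; then exactly 4 of a digit; then one or more of a digit (non-capturing group).
Matches: at [2:14] → 'yxyxyx285792'; at [15:31] → 'yxyxyxr043126729'.
Since nothing is captured, `findall` lists the 2 matched substrings directly.

['yxyxyx285792', 'yxyxyxr043126729']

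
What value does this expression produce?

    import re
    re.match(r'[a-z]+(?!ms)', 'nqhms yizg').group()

'nqhms'

`re.match` only tries the pattern at the start of the string.
The match spans [0:5] → 'nqhms'.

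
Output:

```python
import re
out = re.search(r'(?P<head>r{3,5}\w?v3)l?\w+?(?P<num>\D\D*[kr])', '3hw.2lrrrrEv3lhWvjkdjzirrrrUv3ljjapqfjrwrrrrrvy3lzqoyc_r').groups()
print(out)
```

The pattern matches 3 to 5 of the literal 'r', then optionally a word character, then the literal 'v3' (captured as 'head'); then optionally the literal 'l', then one or more of a word character (lazy); then a non-digit, then zero or more of a non-digit, then one of [kr] (captured as 'num').
`re.search` tries every starting position until one works.
The match spans [6:27] → 'rrrrEv3lhWvjkdjzirrrr'.
Captured: group 1 = 'rrrrEv3', group 2 = 'Wvjkdjzirrrr'.

('rrrrEv3', 'Wvjkdjzirrrr')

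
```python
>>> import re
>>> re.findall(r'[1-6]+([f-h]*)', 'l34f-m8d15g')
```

Pattern: one or more of a character in [1-6]; then zero or more of a character in [f-h] (captured).
One capturing group, so `findall` returns just the captured substring from each match — 2 in all.

['f', 'g']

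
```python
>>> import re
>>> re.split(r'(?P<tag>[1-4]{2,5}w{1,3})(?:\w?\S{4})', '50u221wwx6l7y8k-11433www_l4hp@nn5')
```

['50u', '221ww', '8k-', '11433www', '@nn5']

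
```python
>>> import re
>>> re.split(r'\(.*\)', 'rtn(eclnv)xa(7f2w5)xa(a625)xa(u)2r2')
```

Matches to split on: at [3:32] → '(eclnv)xa(7f2w5)xa(a625)xa(u)'.
The string is cut at each match, leaving 2 pieces.

['rtn', '2r2']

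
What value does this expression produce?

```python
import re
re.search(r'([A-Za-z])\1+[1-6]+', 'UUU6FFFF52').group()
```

'UUU6'

`\1` is not a pattern — it's the concrete string captured by group 1, re-applied verbatim.
The match spans [0:4] → 'UUU6'.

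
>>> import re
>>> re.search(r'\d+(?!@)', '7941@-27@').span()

(0, 3)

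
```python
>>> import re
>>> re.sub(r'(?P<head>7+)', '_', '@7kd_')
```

'@_kd_'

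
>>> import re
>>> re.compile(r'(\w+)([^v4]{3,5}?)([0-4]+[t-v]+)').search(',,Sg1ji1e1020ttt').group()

'Sg1ji1e1020ttt'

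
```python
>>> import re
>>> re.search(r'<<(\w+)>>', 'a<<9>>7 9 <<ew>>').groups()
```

`re.search` scans for the first position where the pattern succeeds.
The match spans [1:6] → '<<9>>'.
Captured: group 1 = '9'.

('9',)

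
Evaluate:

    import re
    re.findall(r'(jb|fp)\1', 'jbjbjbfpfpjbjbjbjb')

After group 1 captures some text, `\1` only succeeds where that same text appears again.
Walking the string: at [0:4] match 'jbjb', group 1 = 'jb'; at [6:10] match 'fpfp', group 1 = 'fp'; at [10:14] match 'jbjb', group 1 = 'jb'; at [14:18] match 'jbjb', group 1 = 'jb'.
With a single group, `findall` returns only what that group captured — 4 items.

['jb', 'fp', 'jb', 'jb']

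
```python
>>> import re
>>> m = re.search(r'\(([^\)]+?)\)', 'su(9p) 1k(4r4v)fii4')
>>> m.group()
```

'(9p)'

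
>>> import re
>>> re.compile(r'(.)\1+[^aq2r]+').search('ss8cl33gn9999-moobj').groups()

('s',)

`\1` is not a pattern — it's the concrete string captured by group 1, re-applied verbatim.
`search` walks the string left to right and returns the first match it finds.
The match spans [0:19] → 'ss8cl33gn9999-moobj'.
Captured: group 1 = 's'.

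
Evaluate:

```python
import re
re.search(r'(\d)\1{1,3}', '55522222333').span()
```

(0, 3)

After group 1 captures some text, `\1` only succeeds where that same text appears again.
`re.search` scans for the first position where the pattern succeeds.
The match spans [0:3] → '555'.
Captured: group 1 = '5'.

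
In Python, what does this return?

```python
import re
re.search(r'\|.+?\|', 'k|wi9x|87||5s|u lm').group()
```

'|wi9x|'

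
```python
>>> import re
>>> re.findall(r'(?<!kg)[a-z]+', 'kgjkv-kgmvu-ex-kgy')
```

['kgjkv', 'kgmvu', 'ex', 'kgy']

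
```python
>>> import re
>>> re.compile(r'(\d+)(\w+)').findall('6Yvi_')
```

This matches one or more of a digit (captured); then one or more of a word character (captured).
With 2 capturing groups, `findall` returns a 2-tuple per match.

[('6', 'Yvi_')]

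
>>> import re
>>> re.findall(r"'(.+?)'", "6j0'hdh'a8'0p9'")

['hdh', '0p9']

Lazy quantifiers expand one character at a time until the remainder of the pattern can match.
Scanning left to right: at [3:8] match "'hdh'", group 1 = 'hdh'; at [10:15] match "'0p9'", group 1 = '0p9'.
With a single group, `findall` returns only what that group captured — 2 items.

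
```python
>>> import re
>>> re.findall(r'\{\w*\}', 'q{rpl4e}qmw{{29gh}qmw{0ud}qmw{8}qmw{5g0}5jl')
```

`findall` yields the raw match text (5 of them) because the pattern has no groups.

['{rpl4e}', '{29gh}', '{0ud}', '{8}', '{5g0}']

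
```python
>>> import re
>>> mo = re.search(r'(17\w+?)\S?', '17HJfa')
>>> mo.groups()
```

('17H',)

The match spans [0:4] → '17HJ'.
Captured: group 1 = '17H'.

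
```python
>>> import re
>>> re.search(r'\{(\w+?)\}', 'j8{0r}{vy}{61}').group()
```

'{0r}'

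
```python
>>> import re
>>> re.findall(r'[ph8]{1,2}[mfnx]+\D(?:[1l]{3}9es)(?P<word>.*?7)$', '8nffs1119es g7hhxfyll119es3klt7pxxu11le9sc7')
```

[' g7hhxfyll119es3klt7pxxu11le9sc7']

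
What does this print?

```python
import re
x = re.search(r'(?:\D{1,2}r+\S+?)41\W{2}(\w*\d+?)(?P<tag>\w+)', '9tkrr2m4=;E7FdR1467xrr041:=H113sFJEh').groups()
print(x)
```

('H113', 'sFJEh')

Pattern: 1 to 2 of a non-digit, then one or more of a literal 'r', then one or more of a non-whitespace character (lazy) (non-capturing group); then the literal '41', then exactly 2 of a non-word character; then zero or more of a word character, then one or more of a digit (lazy) (captured); then one or more of a word character (captured as 'tag').
Unlike `match`, `search` isn't anchored — it looks for the pattern anywhere in the string.
The match spans [1:36] → 'tkrr2m4=;E7FdR1467xrr041:=H113sFJEh'.
Captured: group 1 = 'H113', group 2 = 'sFJEh'.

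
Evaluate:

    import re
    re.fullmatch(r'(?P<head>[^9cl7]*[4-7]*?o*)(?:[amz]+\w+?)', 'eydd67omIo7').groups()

('eydd67o',)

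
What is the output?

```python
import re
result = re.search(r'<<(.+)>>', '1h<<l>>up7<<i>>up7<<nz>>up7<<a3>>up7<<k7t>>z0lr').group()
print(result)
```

<<l>>up7<<i>>up7<<nz>>up7<<a3>>up7<<k7t>>

The match spans [2:43] → '<<l>>up7<<i>>up7<<nz>>up7<<a3>>up7<<k7t>>'.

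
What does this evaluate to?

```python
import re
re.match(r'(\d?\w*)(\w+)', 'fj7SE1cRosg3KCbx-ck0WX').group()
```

`re.match` won't scan ahead — the pattern has to work from the very first character.
The match spans [0:16] → 'fj7SE1cRosg3KCbx'.

'fj7SE1cRosg3KCbx'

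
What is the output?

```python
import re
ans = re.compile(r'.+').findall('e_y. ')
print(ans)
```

No capturing groups, so `findall` returns the 1 full match string.

['e_y. ']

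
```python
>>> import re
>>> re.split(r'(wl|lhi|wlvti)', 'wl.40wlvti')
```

`|` is ordered: at each position the engine commits to the first alternative that works.
Matches to split on: at [0:2] → 'wl'; at [5:7] → 'wl'.
Because the pattern has a capturing group, `split` also inserts each captured text between the pieces.

['', 'wl', '.40', 'wl', 'vti']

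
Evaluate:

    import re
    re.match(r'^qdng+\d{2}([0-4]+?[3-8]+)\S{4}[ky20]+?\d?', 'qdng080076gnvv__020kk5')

None

With `match`, the pattern is implicitly anchored at the beginning.
Here position 0 doesn't satisfy it, so the call returns None.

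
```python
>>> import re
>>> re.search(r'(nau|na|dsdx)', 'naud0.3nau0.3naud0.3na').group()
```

`|` is ordered: at each position the engine commits to the first alternative that works.
`search` walks the string left to right and returns the first match it finds.
The match spans [0:3] → 'nau'.
Captured: group 1 = 'nau'.

'nau'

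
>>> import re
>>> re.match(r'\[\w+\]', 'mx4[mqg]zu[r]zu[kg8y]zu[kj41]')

`re.match` only tries the pattern at the start of the string.
Here position 0 doesn't satisfy it, so the call returns None.

None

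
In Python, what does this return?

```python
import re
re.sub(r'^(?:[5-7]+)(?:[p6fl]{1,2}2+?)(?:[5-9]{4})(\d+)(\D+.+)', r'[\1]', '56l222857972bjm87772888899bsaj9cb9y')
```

The pattern matches anchored at the start of the string; then one or more of a character in [5-7] (non-capturing group); then 1 to 2 of one of [p6fl], then one or more of a literal '2' (lazy) (non-capturing group); then exactly 4 of a character in [5-9] (non-capturing group); then one or more of a digit (captured); then one or more of a non-digit, then one or more of any character (captured).
Matches: at [0:35] → '56l222857972bjm87772888899bsaj9cb9y'.
`\1` in the replacement pulls in group 1's text for each match.

'[72]'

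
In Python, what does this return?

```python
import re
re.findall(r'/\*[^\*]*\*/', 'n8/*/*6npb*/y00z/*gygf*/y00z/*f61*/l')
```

Walking the string: at [4:12] → '/*6npb*/'; at [16:24] → '/*gygf*/'; at [28:35] → '/*f61*/'.
`findall` yields the raw match text (3 of them) because the pattern has no groups.

['/*6npb*/', '/*gygf*/', '/*f61*/']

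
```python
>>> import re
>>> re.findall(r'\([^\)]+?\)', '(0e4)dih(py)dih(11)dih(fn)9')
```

['(0e4)', '(py)', '(11)', '(fn)']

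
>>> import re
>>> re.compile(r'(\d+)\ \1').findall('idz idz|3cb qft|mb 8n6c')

[]

With a single group, `findall` returns only what that group captured — 0 items.
Nothing in the string satisfies the pattern, so the list is empty.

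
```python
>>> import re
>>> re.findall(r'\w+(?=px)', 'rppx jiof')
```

The `(?=…)`/`(?<=…)` assertion just peeks at neighbouring text; it doesn't advance the match position.
With no groups in the pattern, `findall` gives back each whole match — 1 here.

['rp']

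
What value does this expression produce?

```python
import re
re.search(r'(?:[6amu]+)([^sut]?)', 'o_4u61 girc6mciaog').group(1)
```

'1'

The match spans [3:6] → 'u61'.
Captured: group 1 = '1'.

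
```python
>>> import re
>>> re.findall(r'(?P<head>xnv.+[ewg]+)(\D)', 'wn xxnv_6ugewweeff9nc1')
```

2 groups means the one result is a tuple of 2 captured strings — 1 here.

[('xnv_6ugewwee', 'f')]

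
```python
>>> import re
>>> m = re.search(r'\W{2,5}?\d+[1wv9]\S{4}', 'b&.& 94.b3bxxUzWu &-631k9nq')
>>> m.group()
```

The match spans [17:27] → ' &-631k9nq'.

' &-631k9nq'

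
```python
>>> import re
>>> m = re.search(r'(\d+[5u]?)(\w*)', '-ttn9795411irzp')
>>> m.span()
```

(4, 15)

Pattern: one or more of a digit, then optionally one of [5u] (captured); then zero or more of a word character (captured).
`re.search` tries every starting position until one works.
The match spans [4:15] → '9795411irzp'.
Captured: group 1 = '9795411', group 2 = 'irzp'.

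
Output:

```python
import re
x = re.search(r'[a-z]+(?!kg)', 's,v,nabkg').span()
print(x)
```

(0, 1)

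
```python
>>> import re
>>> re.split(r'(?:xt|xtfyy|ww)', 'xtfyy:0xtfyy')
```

Alternation isn't longest-match — the leftmost alternative that fits at this position is chosen.
Matches to split on: at [0:2] → 'xt'; at [7:9] → 'xt'.
`split` removes every match and returns the 3 fragments in between.

['', 'fyy:0', 'fyy']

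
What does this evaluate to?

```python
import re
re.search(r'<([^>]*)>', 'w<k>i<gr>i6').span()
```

(1, 4)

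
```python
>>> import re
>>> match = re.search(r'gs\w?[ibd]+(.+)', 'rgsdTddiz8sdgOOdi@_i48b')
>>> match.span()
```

(1, 23)

The match spans [1:23] → 'gsdTddiz8sdgOOdi@_i48b'.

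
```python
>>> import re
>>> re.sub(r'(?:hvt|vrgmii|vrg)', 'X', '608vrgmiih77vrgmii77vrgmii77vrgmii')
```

'608Xh77X77X77X'

Branches in `(...|...)` are attempted left-to-right; the first branch that allows the whole pattern to succeed is taken.
Matches: at [3:9] → 'vrgmii'; at [12:18] → 'vrgmii'; at [20:26] → 'vrgmii'; at [28:34] → 'vrgmii'.
`sub` substitutes 'X' at each match site.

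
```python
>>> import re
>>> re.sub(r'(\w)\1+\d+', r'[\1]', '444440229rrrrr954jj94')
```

'[4][r][j]'

`\1` has to match the exact text group 1 already captured.
`\1` in the replacement pulls in group 1's text for each match.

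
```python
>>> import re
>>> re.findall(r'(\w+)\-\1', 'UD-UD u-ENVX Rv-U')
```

['UD']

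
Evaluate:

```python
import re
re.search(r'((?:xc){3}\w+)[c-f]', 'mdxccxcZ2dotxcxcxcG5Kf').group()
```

The pattern matches the literal 'xc' repeated 3 times, then one or more of a word character (captured); then a character in [c-f].
`search` walks the string left to right and returns the first match it finds.
The match spans [12:22] → 'xcxcxcG5Kf'.
Captured: group 1 = 'xcxcxcG5K'.

'xcxcxcG5Kf'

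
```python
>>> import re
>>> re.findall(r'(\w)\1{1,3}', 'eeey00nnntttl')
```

['e', '0', 'n', 't']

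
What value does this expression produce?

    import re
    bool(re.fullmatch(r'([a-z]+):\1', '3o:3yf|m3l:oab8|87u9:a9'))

`\1` has to match the exact text group 1 already captured.
`fullmatch` succeeds only if the pattern covers the string from start to end.
Here there's no way to consume every character, so the call returns None, and `bool(None)` is False.

False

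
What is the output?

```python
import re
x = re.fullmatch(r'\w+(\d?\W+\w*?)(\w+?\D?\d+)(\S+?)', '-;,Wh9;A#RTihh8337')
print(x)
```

None

This matches one or more of a word character; then optionally a digit, then one or more of a non-word character, then zero or more of a word character (lazy) (captured); then one or more of a word character (lazy), then optionally a non-digit, then one or more of a digit (captured); then one or more of a non-whitespace character (lazy) (captured).
`re.fullmatch` is like wrapping the pattern in `^…$` (in single-line mode).
Here there's no way to consume every character, so the call returns None.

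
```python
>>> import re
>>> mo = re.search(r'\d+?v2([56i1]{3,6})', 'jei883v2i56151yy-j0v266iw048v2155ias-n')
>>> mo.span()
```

This matches one or more of a digit (lazy), then the literal 'v2'; then 3 to 6 of one of [56i1] (captured).
`search` walks the string left to right and returns the first match it finds.
The match spans [3:14] → '883v2i56151'.
Captured: group 1 = 'i56151'.

(3, 14)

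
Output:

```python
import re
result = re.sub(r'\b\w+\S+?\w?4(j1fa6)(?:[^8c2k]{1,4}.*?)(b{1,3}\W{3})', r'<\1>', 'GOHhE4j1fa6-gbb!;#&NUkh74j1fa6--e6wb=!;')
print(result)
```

<j1fa6>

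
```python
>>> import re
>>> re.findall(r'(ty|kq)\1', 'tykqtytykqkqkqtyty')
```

`\1` has to match the exact text group 1 already captured.
One capturing group, so `findall` returns just the captured substring from each match — 3 in all.

['ty', 'kq', 'ty']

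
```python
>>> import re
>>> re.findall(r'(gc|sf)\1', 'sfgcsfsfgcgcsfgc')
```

`\1` is not a pattern — it's the concrete string captured by group 1, re-applied verbatim.
Matches: at [4:8] match 'sfsf', group 1 = 'sf'; at [8:12] match 'gcgc', group 1 = 'gc'.
With a single group, `findall` returns only what that group captured — 2 items.

['sf', 'gc']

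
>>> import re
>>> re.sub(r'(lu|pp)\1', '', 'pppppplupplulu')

After group 1 captures some text, `\1` only succeeds where that same text appears again.
Matches: at [0:4] → 'pppp'; at [10:14] → 'lulu'.
`sub` substitutes '' at each match site.

'pplupp'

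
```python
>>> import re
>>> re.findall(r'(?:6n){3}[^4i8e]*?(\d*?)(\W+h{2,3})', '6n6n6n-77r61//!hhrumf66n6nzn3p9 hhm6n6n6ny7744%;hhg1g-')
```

Pattern: the literal '6n' repeated 3 times, then zero or more of any character except [4i8e] (lazy); then zero or more of a digit (lazy) (captured); then one or more of a non-word character, then 2 to 3 of the literal 'h' (captured).
A non-greedy quantifier consumes as few characters as it can — just enough that the remainder of the pattern still matches from where it stops; whatever follows it matches normally.
Walking the string: at [0:17] match '6n6n6n-77r61//!hh', groups = ('61', '//!hh'); at [35:50] match '6n6n6ny7744%;hh', groups = ('7744', '%;hh').
`findall` packs the 2 group values into a tuple for every match.

[('61', '//!hh'), ('7744', '%;hh')]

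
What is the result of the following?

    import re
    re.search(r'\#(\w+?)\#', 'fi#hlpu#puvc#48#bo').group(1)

'hlpu'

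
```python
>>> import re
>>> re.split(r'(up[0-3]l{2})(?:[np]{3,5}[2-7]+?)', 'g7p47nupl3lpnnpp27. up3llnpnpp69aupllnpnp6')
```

['g7p47nupl3lpnnpp27. ', 'up3ll', '9aupllnpnp6']

This matches the literal 'up', then a character in [0-3], then exactly 2 of a literal 'l' (captured); then 3 to 5 of one of [np], then one or more of a character in [2-7] (lazy) (non-capturing group).
Because the pattern has a capturing group, `split` also inserts each captured text between the pieces.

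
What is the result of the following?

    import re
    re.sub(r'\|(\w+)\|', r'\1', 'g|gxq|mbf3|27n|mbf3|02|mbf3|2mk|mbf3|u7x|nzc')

'ggxqmbf327nmbf302mbf32mkmbf3u7xnzc'

Each match is replaced using the text its own group 1 captured.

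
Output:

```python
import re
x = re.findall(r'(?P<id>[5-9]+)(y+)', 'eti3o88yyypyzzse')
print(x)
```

[('88', 'yyy')]

Pattern: one or more of a character in [5-9] (captured as 'id'); then one or more of a literal 'y' (captured).
Matches: at [5:10] match '88yyy', groups = ('88', 'yyy').
`findall` packs the 2 group values into a tuple for every match.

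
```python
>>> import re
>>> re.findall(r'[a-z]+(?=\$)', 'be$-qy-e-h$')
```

The positive lookaround only admits positions where the adjacent text matches; those characters stay outside the span.
Scanning left to right: at [0:2] → 'be'; at [9:10] → 'h'.
No capturing groups, so `findall` returns the 2 full match strings.

['be', 'h']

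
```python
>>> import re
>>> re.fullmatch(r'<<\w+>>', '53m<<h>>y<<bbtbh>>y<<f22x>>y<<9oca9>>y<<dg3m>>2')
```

`re.fullmatch` requires the pattern to consume the entire string.
Here there's no way to consume every character, so the call returns None.

None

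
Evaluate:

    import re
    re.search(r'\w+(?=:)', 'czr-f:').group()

'f'

The lookaround is zero-width — it requires the adjacent text to match without consuming it, so the asserted text isn't part of the match.
`search` walks the string left to right and returns the first match it finds.
The match spans [4:5] → 'f'.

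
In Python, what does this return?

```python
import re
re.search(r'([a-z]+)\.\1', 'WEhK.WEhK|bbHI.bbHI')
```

None

`\1` has to match the exact text group 1 already captured.
`re.search` scans for the first position where the pattern succeeds.
Here the pattern never matches, so the call returns None.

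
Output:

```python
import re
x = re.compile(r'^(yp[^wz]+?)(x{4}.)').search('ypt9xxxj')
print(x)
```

Pattern: anchored at the start of the string; then the literal 'yp', then one or more of any character except [wz] (lazy) (captured); then exactly 4 of a literal 'x', then any character (captured).
Here nothing in the string fits, so the call returns None.

None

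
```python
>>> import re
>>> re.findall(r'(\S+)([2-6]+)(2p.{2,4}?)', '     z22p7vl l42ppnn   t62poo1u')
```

The pattern matches one or more of a non-whitespace character (captured); then one or more of a character in [2-6] (captured); then the literal '2p', then 2 to 4 of any character (lazy) (captured).
Lazy quantifiers expand one character at a time until the remainder of the pattern can match.
Scanning left to right: at [5:11] match 'z22p7v', groups = ('z', '2', '2p7v'); at [13:19] match 'l42ppn', groups = ('l', '4', '2ppn'); at [23:29] match 't62poo', groups = ('t', '6', '2poo').
`findall` packs the 3 group values into a tuple for every match.

[('z', '2', '2p7v'), ('l', '4', '2ppn'), ('t', '6', '2poo')]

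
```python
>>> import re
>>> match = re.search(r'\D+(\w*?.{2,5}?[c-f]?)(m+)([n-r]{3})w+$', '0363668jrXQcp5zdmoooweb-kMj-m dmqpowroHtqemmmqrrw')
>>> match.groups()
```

('mm', 'm', 'qrr')

This matches one or more of a non-digit; then zero or more of a word character (lazy), then 2 to 5 of any character (lazy), then optionally a character in [c-f] (captured); then one or more of a literal 'm' (captured); then exactly 3 of a character in [n-r] (captured); then one or more of a literal 'w'; then anchored at the end.
`search` walks the string left to right and returns the first match it finds.
The match spans [14:49] → 'zdmoooweb-kMj-m dmqpowroHtqemmmqrrw'.
Captured: group 1 = 'mm', group 2 = 'm', group 3 = 'qrr'.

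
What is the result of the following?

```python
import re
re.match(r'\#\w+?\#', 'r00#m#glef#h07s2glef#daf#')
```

`re.match` only tries the pattern at the start of the string.
Here position 0 doesn't satisfy it, so the call returns None.

None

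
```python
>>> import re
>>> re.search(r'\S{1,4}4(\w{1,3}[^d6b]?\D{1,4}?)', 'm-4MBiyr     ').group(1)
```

Pattern: 1 to 4 of a non-whitespace character, then the literal '4'; then 1 to 3 of a word character, then optionally any character except [d6b], then 1 to 4 of a non-digit (lazy) (captured).
With the lazy modifier that quantifier settles for the fewest repetitions that let the rest of the pattern succeed (the atoms after it are unaffected and can still be greedy).
`search` walks the string left to right and returns the first match it finds.
The match spans [0:8] → 'm-4MBiyr'.
Captured: group 1 = 'MBiyr'.

'MBiyr'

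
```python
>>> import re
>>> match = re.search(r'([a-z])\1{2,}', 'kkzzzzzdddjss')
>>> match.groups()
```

('z',)

The match spans [2:7] → 'zzzzz'.
Captured: group 1 = 'z'.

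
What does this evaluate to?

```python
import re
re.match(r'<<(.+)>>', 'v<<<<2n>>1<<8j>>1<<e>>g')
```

None

`match` is anchored at position 0; if the pattern doesn't fit there, it returns None.
Here position 0 doesn't satisfy it, so the call returns None.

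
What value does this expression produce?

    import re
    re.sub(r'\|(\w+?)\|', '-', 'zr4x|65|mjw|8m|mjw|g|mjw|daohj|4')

Matches: at [4:8] → '|65|'; at [11:15] → '|8m|'; at [18:21] → '|g|'; at [24:31] → '|daohj|'.
`sub` substitutes '-' at each match site.

'zr4x-mjw-mjw-mjw-4'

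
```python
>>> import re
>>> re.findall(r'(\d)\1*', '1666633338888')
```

['1', '6', '3', '8']

`\1` is not a pattern — it's the concrete string captured by group 1, re-applied verbatim.
Scanning left to right: at [0:1] match '1', group 1 = '1'; at [1:5] match '6666', group 1 = '6'; at [5:9] match '3333', group 1 = '3'; at [9:13] match '8888', group 1 = '8'.
Because there's exactly one group, `findall` drops the full match and keeps group 1 from each hit.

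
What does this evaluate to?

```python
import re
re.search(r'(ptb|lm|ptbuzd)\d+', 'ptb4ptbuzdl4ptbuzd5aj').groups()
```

`re.search` tries every starting position until one works.
The match spans [0:4] → 'ptb4'.
Captured: group 1 = 'ptb'.

('ptb',)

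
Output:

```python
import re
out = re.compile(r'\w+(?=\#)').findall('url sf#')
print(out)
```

Lookahead/lookbehind check context without consuming it, so the matched span excludes the asserted characters.
Scanning left to right: at [4:6] → 'sf'.
Since nothing is captured, `findall` lists the 1 matched substring directly.

['sf']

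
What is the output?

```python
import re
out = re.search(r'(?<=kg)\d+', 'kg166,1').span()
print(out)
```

(2, 5)

The positive lookaround only admits positions where the adjacent text matches; those characters stay outside the span.
`re.search` tries every starting position until one works.
The match spans [2:5] → '166'.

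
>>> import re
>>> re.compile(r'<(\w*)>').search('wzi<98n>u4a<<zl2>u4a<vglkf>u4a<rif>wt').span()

Unlike `match`, `search` isn't anchored — it looks for the pattern anywhere in the string.
The match spans [3:8] → '<98n>'.
Captured: group 1 = '98n'.

(3, 8)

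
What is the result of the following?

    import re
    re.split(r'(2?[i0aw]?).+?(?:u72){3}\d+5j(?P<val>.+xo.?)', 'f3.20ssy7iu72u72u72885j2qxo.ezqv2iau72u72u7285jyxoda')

['', '', '2qxo.ezqv2iau72u72u7285jyxod', 'a']

The `?` after the quantifier makes it lazy — it takes as little as possible before letting the rest of the pattern try.
`re.split` interleaves the captured-group text with the surrounding fragments.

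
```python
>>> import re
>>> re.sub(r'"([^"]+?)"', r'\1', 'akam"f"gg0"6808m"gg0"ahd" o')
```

'akamfgg06808mgg0ahd o'

Matches: at [4:7] → '"f"'; at [10:17] → '"6808m"'; at [20:25] → '"ahd"'.
Each match is replaced using the text its own group 1 captured.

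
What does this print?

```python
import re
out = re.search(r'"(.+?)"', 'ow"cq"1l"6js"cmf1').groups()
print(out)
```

('cq',)

A `+?`/`*?`/`{m,n}?` starts at its minimum and grows only as far as needed for what follows to match.
`search` walks the string left to right and returns the first match it finds.
The match spans [2:6] → '"cq"'.
Captured: group 1 = 'cq'.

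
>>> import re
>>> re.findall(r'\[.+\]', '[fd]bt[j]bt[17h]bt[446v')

Since nothing is captured, `findall` lists the 1 matched substring directly.

['[fd]bt[j]bt[17h]']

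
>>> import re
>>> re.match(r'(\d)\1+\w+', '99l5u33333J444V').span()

(0, 15)

After group 1 captures some text, `\1` only succeeds where that same text appears again.
`match` is anchored at position 0; if the pattern doesn't fit there, it returns None.
The match spans [0:15] → '99l5u33333J444V'.
Captured: group 1 = '9'.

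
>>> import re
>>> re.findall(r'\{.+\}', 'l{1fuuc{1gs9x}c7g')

Walking the string: at [1:14] → '{1fuuc{1gs9x}'.
`findall` yields the raw match text (1 of them) because the pattern has no groups.

['{1fuuc{1gs9x}']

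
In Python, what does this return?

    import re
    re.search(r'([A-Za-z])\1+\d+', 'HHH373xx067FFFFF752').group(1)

'H'

`\1` is not a pattern — it's the concrete string captured by group 1, re-applied verbatim.
Unlike `match`, `search` isn't anchored — it looks for the pattern anywhere in the string.
The match spans [0:6] → 'HHH373'.
Captured: group 1 = 'H'.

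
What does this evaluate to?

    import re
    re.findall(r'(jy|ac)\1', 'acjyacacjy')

A backreference is literal: `\1` must see the identical characters the first group matched.
One capturing group, so `findall` returns just the captured substring from the one match — 1 in all.

['ac']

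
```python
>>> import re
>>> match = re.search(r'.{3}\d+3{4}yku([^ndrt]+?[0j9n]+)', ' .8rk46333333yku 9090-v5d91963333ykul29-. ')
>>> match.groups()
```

(' 9090',)

The match spans [2:21] → '8rk46333333yku 9090'.
Captured: group 1 = ' 9090'.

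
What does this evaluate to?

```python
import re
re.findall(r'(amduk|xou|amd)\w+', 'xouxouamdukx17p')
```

Scanning left to right: at [0:15] match 'xouxouamdukx17p', group 1 = 'xou'.
`findall` collects group 1 from the one match (1 total).

['xou']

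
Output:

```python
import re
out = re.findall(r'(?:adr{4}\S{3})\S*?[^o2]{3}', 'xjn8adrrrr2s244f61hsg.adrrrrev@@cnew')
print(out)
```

['adrrrr2s244f', 'adrrrrev@@cn']

Pattern: the literal 'ad', then exactly 4 of the literal 'r', then exactly 3 of a non-whitespace character (non-capturing group); then zero or more of a non-whitespace character (lazy), then exactly 3 of any character except [o2].
Lazy quantifiers expand one character at a time until the remainder of the pattern can match.
Matches: at [4:16] → 'adrrrr2s244f'; at [22:34] → 'adrrrrev@@cn'.
With no groups in the pattern, `findall` gives back each whole match — 2 here.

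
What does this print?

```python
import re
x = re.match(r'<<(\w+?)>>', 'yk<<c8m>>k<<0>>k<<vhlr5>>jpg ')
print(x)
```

None

`match` is anchored at position 0; if the pattern doesn't fit there, it returns None.
Here the string doesn't start with a match, so the call returns None.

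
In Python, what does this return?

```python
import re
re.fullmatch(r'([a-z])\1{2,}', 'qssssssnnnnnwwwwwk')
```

`re.fullmatch` is like wrapping the pattern in `^…$` (in single-line mode).
Here the pattern can't cover the whole string, so the call returns None.

None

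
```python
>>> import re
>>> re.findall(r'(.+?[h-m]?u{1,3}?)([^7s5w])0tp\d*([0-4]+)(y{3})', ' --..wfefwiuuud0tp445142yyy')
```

Pattern: one or more of any character (lazy), then optionally a character in [h-m], then 1 to 3 of the literal 'u' (lazy) (captured); then any character except [7s5w] (captured); then the literal '0tp', then zero or more of a digit; then one or more of a character in [0-4] (captured); then exactly 3 of a literal 'y' (captured).
Walking the string: at [0:27] match ' --..wfefwiuuud0tp445142yyy', groups = (' --..wfefwiuuu', 'd', '2', 'yyy').
Multiple groups make `findall` return tuples — one 4-tuple for the one match.

[(' --..wfefwiuuu', 'd', '2', 'yyy')]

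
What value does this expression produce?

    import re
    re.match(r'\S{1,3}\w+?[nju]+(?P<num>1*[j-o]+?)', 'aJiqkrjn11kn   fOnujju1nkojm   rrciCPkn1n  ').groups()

This matches 1 to 3 of a non-whitespace character, then one or more of a word character (lazy); then one or more of one of [nju]; then zero or more of the literal '1', then one or more of a character in [j-o] (lazy) (captured as 'num').
Lazy quantifiers expand one character at a time until the remainder of the pattern can match.
`re.match` only tries the pattern at the start of the string.
The match spans [0:11] → 'aJiqkrjn11k'.
Captured: group 1 = '11k'.

('11k',)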